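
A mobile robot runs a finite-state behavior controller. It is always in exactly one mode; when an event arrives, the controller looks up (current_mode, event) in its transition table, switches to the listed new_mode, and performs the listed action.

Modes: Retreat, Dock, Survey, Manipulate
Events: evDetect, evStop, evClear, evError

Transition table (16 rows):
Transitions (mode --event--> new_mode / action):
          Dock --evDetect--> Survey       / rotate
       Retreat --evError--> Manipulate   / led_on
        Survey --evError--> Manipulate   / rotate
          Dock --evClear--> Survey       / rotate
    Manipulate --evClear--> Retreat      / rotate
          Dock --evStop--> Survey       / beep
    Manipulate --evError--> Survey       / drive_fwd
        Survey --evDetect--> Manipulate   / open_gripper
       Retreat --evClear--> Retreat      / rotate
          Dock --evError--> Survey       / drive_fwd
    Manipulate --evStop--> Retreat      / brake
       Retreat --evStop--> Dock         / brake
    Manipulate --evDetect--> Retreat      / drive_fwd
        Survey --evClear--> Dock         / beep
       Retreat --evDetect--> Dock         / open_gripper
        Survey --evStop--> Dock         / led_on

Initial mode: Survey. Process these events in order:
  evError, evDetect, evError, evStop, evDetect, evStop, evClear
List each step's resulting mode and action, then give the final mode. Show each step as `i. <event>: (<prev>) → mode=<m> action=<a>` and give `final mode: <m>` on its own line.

final mode: Dock

1. evError: (Survey) → mode=Manipulate action=rotate
2. evDetect: (Manipulate) → mode=Retreat action=drive_fwd
3. evError: (Retreat) → mode=Manipulate action=led_on
4. evStop: (Manipulate) → mode=Retreat action=brake
5. evDetect: (Retreat) → mode=Dock action=open_gripper
6. evStop: (Dock) → mode=Survey action=beep
7. evClear: (Survey) → mode=Dock action=beep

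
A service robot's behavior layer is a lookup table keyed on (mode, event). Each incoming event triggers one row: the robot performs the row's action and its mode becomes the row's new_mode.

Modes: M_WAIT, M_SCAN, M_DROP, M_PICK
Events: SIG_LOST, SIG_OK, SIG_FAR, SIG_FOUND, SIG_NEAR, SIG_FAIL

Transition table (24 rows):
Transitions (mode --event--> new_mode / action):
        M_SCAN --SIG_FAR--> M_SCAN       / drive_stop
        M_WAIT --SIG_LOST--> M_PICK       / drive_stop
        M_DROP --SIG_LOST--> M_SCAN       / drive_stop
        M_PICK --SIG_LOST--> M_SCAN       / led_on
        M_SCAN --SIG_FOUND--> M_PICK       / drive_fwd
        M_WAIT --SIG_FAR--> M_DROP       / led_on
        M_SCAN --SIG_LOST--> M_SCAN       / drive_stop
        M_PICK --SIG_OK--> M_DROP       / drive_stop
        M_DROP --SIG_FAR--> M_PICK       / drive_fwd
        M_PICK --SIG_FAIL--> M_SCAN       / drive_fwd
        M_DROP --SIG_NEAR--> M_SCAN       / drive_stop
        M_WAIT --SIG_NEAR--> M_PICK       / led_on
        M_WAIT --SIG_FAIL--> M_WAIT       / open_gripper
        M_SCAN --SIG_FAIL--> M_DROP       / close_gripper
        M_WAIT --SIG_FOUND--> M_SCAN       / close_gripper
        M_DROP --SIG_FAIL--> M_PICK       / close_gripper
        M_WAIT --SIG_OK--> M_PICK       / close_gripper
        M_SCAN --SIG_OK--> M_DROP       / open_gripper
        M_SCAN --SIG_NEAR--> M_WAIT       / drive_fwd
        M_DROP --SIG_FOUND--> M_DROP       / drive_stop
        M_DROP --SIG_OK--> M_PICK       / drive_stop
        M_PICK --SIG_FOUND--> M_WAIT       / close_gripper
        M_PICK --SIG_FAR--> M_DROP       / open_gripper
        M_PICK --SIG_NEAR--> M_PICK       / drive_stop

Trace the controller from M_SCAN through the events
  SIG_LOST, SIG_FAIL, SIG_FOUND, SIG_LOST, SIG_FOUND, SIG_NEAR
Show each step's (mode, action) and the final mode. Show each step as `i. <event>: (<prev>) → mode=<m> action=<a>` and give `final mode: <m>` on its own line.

final mode: M_PICK

1. SIG_LOST: (M_SCAN) → mode=M_SCAN action=drive_stop
2. SIG_FAIL: (M_SCAN) → mode=M_DROP action=close_gripper
3. SIG_FOUND: (M_DROP) → mode=M_DROP action=drive_stop
4. SIG_LOST: (M_DROP) → mode=M_SCAN action=drive_stop
5. SIG_FOUND: (M_SCAN) → mode=M_PICK action=drive_fwd
6. SIG_NEAR: (M_PICK) → mode=M_PICK action=drive_stop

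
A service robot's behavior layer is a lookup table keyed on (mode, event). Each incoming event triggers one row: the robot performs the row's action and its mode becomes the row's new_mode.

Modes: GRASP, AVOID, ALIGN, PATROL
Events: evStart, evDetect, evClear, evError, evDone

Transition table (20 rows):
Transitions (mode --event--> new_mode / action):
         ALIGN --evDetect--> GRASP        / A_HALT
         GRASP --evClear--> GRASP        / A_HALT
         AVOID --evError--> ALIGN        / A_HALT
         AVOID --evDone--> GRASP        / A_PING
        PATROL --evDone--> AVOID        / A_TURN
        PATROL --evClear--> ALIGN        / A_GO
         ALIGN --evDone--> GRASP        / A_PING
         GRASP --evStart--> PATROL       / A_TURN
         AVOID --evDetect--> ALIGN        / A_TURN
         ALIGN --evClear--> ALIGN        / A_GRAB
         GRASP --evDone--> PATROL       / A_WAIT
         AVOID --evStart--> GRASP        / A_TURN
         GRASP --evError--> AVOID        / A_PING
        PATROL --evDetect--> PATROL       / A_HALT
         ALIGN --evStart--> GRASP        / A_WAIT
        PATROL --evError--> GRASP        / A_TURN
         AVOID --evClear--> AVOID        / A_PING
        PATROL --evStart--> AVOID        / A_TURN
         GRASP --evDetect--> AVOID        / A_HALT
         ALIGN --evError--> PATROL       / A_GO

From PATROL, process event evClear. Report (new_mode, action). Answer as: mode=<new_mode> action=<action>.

mode=ALIGN action=A_GO

current mode = PATROL; filter table to that mode:
  (PATROL, evDone) → (AVOID, A_TURN)
  (PATROL, evClear) → (ALIGN, A_GO)  ← event matches
  (PATROL, evDetect) → (PATROL, A_HALT)
  (PATROL, evError) → (GRASP, A_TURN)
  (PATROL, evStart) → (AVOID, A_TURN)
event = evClear selects (ALIGN, A_GO)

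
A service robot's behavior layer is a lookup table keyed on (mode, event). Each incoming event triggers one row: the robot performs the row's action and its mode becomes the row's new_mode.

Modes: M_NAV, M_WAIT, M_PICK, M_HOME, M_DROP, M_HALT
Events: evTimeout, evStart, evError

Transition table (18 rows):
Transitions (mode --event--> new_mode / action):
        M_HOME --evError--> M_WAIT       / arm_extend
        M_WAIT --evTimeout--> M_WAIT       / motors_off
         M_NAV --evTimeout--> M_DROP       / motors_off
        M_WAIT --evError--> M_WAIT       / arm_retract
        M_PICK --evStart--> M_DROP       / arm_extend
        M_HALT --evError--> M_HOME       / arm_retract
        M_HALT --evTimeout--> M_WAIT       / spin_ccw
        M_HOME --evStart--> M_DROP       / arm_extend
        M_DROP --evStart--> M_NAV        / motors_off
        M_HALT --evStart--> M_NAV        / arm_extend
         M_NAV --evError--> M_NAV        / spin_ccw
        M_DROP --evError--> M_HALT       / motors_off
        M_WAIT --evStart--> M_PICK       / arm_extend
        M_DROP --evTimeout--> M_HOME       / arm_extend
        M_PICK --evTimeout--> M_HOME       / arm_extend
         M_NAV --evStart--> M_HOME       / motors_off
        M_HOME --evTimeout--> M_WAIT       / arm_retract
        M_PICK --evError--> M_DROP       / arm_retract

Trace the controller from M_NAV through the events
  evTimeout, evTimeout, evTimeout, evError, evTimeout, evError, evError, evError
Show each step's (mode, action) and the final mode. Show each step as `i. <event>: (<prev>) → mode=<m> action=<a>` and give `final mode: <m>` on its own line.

final mode: M_WAIT

1. evTimeout: (M_NAV) → mode=M_DROP action=motors_off
2. evTimeout: (M_DROP) → mode=M_HOME action=arm_extend
3. evTimeout: (M_HOME) → mode=M_WAIT action=arm_retract
4. evError: (M_WAIT) → mode=M_WAIT action=arm_retract
5. evTimeout: (M_WAIT) → mode=M_WAIT action=motors_off
6. evError: (M_WAIT) → mode=M_WAIT action=arm_retract
7. evError: (M_WAIT) → mode=M_WAIT action=arm_retract
8. evError: (M_WAIT) → mode=M_WAIT action=arm_retract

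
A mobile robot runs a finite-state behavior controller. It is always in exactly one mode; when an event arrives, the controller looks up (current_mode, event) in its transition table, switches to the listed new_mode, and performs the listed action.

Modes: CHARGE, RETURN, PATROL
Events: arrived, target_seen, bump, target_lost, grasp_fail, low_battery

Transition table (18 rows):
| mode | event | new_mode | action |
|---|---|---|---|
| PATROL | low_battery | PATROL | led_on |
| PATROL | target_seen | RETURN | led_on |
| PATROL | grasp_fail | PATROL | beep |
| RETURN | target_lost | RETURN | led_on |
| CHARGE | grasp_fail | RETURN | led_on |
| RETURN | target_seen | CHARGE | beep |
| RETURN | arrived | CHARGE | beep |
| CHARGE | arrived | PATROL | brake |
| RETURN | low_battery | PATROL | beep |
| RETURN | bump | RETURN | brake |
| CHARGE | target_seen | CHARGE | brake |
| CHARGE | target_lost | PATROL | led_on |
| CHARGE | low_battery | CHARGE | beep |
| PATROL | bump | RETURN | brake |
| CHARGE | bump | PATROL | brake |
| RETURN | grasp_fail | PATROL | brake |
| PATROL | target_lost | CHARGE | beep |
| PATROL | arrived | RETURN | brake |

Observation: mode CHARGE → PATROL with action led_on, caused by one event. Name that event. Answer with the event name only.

target_lost

try arrived: (CHARGE, arrived) → (PATROL, brake)
try target_seen: (CHARGE, target_seen) → (CHARGE, brake)
try bump: (CHARGE, bump) → (PATROL, brake)
try target_lost: (CHARGE, target_lost) → (PATROL, led_on)  ← matches
try grasp_fail: (CHARGE, grasp_fail) → (RETURN, led_on)
try low_battery: (CHARGE, low_battery) → (CHARGE, beep)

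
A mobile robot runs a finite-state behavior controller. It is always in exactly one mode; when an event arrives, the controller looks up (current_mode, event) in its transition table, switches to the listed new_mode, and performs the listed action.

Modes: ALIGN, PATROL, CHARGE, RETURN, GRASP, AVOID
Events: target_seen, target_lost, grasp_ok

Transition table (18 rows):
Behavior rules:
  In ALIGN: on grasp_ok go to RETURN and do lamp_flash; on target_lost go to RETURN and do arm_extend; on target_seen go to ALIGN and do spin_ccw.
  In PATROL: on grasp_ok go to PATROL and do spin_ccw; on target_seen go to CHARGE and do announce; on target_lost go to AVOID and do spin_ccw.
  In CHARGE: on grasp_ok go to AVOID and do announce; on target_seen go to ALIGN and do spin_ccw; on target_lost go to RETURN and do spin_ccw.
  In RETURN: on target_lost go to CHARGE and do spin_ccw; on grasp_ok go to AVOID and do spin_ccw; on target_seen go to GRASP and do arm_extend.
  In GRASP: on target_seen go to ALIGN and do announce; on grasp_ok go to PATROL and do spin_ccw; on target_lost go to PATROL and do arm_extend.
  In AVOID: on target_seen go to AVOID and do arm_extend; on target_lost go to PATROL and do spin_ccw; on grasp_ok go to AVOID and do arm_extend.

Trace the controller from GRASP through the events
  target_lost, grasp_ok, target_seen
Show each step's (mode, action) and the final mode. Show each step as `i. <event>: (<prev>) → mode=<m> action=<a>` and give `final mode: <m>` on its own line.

1. target_lost: (GRASP) → mode=PATROL action=arm_extend
2. grasp_ok: (PATROL) → mode=PATROL action=spin_ccw
3. target_seen: (PATROL) → mode=CHARGE action=announce

final mode: CHARGE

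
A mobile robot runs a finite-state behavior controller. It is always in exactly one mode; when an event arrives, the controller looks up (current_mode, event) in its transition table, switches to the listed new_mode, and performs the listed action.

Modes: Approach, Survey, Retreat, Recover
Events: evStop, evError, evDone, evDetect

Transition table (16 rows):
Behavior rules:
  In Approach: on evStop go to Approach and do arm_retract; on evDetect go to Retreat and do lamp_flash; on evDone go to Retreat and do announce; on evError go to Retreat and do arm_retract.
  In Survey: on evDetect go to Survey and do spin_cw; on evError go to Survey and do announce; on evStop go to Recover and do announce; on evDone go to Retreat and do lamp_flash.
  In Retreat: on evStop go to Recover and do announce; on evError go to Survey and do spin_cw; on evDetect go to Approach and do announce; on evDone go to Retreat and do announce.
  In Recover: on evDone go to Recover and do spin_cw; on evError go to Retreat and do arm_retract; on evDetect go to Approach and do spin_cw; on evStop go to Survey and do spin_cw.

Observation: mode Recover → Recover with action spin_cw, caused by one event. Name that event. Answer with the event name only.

try evStop: (Recover, evStop) → (Survey, spin_cw)
try evError: (Recover, evError) → (Retreat, arm_retract)
try evDone: (Recover, evDone) → (Recover, spin_cw)  ← matches
try evDetect: (Recover, evDetect) → (Approach, spin_cw)

evDone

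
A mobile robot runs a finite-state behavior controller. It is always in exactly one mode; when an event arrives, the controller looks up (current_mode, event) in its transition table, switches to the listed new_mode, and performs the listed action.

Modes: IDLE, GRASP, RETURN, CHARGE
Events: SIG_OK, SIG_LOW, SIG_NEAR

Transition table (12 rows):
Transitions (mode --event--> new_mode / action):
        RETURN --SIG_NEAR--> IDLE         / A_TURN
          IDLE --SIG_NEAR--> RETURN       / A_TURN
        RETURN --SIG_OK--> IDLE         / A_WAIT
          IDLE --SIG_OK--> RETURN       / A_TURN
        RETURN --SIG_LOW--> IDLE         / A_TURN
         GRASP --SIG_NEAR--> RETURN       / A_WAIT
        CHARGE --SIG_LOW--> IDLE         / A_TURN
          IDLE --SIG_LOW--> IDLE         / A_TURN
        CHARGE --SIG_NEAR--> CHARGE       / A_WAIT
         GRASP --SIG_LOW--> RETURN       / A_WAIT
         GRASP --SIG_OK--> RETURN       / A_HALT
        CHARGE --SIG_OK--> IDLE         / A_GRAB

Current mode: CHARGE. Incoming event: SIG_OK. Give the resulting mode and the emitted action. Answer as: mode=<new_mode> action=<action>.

current mode = CHARGE; filter table to that mode:
  (CHARGE, SIG_LOW) → (IDLE, A_TURN)
  (CHARGE, SIG_NEAR) → (CHARGE, A_WAIT)
  (CHARGE, SIG_OK) → (IDLE, A_GRAB)  ← event matches
event = SIG_OK selects (IDLE, A_GRAB)

mode=IDLE action=A_GRAB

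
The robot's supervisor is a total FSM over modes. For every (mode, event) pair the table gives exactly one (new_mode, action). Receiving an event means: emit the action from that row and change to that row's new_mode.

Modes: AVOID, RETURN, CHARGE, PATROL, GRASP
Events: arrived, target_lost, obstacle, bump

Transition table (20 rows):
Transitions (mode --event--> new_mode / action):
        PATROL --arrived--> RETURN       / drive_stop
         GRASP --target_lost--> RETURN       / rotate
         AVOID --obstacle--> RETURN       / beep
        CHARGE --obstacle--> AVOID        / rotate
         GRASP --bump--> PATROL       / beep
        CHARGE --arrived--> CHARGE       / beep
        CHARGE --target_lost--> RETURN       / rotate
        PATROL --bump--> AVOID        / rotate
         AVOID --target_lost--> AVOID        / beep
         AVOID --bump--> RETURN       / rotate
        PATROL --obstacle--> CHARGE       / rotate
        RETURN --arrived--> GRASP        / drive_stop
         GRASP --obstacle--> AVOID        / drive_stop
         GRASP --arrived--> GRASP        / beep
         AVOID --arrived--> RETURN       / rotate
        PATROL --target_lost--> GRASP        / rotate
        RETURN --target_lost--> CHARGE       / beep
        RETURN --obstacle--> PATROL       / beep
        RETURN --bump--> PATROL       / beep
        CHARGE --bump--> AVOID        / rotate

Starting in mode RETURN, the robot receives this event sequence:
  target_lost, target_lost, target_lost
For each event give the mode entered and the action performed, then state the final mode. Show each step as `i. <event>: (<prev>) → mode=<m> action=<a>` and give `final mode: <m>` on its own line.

final mode: CHARGE

1. target_lost: (RETURN) → mode=CHARGE action=beep
2. target_lost: (CHARGE) → mode=RETURN action=rotate
3. target_lost: (RETURN) → mode=CHARGE action=beep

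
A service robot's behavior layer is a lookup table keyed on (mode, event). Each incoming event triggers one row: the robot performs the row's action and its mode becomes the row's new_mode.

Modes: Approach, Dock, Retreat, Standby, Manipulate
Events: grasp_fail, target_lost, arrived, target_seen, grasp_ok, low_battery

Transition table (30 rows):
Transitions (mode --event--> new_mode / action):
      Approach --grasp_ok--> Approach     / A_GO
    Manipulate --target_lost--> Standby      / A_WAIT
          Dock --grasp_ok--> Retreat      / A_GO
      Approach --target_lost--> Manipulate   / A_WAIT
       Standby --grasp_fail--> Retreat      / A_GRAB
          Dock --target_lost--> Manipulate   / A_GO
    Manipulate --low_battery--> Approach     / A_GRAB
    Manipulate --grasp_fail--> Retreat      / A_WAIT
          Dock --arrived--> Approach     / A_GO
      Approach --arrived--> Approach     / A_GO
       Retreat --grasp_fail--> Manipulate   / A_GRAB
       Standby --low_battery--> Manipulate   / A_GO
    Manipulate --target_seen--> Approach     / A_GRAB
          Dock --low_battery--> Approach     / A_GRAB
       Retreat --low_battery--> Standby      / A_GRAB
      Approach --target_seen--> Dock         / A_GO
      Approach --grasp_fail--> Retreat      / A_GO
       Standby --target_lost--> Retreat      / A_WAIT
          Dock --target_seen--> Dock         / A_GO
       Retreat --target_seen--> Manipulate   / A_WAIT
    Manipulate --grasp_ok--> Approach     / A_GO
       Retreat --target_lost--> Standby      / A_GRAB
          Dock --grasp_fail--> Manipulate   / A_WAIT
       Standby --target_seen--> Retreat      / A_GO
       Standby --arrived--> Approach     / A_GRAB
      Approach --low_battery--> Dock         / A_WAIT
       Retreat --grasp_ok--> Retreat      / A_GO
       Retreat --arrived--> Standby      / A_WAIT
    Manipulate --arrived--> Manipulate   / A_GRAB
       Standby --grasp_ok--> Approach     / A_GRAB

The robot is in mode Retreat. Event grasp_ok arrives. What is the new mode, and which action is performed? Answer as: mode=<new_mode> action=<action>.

mode=Retreat action=A_GO

current mode = Retreat; filter table to that mode:
  (Retreat, grasp_fail) → (Manipulate, A_GRAB)
  (Retreat, low_battery) → (Standby, A_GRAB)
  (Retreat, target_seen) → (Manipulate, A_WAIT)
  (Retreat, target_lost) → (Standby, A_GRAB)
  (Retreat, grasp_ok) → (Retreat, A_GO)  ← event matches
  (Retreat, arrived) → (Standby, A_WAIT)
event = grasp_ok selects (Retreat, A_GO)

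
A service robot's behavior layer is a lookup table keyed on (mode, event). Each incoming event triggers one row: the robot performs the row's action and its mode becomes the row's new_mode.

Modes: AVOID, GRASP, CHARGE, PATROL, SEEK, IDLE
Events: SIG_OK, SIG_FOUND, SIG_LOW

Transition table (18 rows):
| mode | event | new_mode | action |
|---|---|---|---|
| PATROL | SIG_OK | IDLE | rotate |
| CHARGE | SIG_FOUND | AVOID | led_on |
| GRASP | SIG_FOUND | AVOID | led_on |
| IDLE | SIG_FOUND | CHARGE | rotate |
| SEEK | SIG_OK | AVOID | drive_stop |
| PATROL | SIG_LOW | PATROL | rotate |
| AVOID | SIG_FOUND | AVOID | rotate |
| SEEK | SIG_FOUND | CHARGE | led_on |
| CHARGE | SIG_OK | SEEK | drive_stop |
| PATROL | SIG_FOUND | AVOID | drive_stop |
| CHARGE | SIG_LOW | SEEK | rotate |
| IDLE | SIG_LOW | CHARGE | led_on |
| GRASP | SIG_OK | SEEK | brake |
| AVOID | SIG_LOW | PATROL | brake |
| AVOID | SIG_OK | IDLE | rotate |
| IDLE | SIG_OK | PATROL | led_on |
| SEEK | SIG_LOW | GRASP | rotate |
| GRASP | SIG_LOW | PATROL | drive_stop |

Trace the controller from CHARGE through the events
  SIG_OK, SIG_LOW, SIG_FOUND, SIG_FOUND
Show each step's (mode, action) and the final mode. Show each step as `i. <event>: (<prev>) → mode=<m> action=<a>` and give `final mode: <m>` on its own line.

final mode: AVOID

1. SIG_OK: (CHARGE) → mode=SEEK action=drive_stop
2. SIG_LOW: (SEEK) → mode=GRASP action=rotate
3. SIG_FOUND: (GRASP) → mode=AVOID action=led_on
4. SIG_FOUND: (AVOID) → mode=AVOID action=rotate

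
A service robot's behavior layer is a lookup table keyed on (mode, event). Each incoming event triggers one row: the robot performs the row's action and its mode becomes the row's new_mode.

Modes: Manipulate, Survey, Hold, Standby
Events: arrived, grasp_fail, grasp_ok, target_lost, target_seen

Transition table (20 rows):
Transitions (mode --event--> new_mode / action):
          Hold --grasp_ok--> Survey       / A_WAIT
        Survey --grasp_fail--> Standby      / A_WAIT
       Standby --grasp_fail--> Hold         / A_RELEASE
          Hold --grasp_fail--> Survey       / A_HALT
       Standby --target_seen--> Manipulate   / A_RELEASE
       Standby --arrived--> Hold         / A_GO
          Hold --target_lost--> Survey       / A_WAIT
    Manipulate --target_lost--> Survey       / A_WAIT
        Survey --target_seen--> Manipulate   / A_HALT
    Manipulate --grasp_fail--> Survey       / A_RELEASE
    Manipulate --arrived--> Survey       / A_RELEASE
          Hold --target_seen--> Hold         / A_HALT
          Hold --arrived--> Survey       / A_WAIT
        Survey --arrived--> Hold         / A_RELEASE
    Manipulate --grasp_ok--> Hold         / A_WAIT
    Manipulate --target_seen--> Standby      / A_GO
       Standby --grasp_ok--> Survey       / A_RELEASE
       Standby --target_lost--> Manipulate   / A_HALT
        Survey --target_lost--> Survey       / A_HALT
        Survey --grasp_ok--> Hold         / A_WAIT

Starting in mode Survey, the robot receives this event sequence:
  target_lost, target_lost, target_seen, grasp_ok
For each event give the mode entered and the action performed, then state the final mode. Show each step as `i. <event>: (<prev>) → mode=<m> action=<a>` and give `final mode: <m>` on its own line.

1. target_lost: (Survey) → mode=Survey action=A_HALT
2. target_lost: (Survey) → mode=Survey action=A_HALT
3. target_seen: (Survey) → mode=Manipulate action=A_HALT
4. grasp_ok: (Manipulate) → mode=Hold action=A_WAIT

final mode: Hold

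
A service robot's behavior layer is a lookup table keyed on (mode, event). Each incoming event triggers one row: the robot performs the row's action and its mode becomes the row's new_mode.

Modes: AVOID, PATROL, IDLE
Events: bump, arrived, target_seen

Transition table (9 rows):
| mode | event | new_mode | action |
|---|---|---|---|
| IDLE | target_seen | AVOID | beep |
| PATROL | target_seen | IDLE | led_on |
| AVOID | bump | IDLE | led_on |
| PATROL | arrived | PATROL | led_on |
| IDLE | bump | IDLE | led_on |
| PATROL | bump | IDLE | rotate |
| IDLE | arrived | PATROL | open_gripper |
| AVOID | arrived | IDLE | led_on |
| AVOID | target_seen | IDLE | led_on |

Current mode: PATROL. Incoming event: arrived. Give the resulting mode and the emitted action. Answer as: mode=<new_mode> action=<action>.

mode=PATROL action=led_on

current mode = PATROL; filter table to that mode:
  (PATROL, target_seen) → (IDLE, led_on)
  (PATROL, arrived) → (PATROL, led_on)  ← event matches
  (PATROL, bump) → (IDLE, rotate)
event = arrived selects (PATROL, led_on)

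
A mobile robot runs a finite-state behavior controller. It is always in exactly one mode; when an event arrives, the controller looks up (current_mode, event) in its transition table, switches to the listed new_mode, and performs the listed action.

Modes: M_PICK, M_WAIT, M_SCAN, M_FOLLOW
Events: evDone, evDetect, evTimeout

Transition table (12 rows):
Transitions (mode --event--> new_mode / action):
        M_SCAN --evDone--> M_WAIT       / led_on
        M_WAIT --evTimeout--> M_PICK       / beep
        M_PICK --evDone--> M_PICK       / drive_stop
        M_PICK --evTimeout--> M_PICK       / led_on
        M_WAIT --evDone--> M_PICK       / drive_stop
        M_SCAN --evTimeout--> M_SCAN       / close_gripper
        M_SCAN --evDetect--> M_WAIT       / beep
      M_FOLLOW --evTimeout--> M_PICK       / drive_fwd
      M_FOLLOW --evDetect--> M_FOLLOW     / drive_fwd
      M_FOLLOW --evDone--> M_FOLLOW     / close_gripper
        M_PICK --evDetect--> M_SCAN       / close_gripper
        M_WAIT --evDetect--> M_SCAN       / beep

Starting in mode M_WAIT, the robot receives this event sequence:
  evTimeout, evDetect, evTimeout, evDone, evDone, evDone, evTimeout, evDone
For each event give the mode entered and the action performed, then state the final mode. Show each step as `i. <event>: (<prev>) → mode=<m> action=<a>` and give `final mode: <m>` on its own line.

1. evTimeout: (M_WAIT) → mode=M_PICK action=beep
2. evDetect: (M_PICK) → mode=M_SCAN action=close_gripper
3. evTimeout: (M_SCAN) → mode=M_SCAN action=close_gripper
4. evDone: (M_SCAN) → mode=M_WAIT action=led_on
5. evDone: (M_WAIT) → mode=M_PICK action=drive_stop
6. evDone: (M_PICK) → mode=M_PICK action=drive_stop
7. evTimeout: (M_PICK) → mode=M_PICK action=led_on
8. evDone: (M_PICK) → mode=M_PICK action=drive_stop

final mode: M_PICK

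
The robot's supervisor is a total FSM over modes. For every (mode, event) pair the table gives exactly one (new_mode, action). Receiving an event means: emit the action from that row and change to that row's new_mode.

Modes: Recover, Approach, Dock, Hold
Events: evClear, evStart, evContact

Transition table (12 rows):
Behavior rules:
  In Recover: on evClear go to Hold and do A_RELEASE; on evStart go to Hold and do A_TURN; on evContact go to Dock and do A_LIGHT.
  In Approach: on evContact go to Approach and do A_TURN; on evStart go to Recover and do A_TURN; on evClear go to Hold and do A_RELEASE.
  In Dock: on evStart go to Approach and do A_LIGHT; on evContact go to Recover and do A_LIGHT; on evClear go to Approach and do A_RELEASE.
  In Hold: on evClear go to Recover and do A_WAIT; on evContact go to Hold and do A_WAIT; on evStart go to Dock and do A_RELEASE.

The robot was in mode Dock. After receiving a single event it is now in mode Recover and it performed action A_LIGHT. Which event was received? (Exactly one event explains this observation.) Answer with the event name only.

evContact

try evClear: (Dock, evClear) → (Approach, A_RELEASE)
try evStart: (Dock, evStart) → (Approach, A_LIGHT)
try evContact: (Dock, evContact) → (Recover, A_LIGHT)  ← matches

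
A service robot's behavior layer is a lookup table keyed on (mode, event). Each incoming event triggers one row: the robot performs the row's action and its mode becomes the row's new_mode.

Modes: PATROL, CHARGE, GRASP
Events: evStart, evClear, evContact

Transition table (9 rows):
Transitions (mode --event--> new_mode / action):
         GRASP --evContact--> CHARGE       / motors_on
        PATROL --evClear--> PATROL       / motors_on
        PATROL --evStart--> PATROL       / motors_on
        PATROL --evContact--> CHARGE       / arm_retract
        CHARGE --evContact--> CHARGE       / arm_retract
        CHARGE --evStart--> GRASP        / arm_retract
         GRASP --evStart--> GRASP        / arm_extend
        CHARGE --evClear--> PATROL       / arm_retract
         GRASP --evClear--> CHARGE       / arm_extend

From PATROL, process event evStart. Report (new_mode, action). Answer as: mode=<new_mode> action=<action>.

current mode = PATROL; filter table to that mode:
  (PATROL, evClear) → (PATROL, motors_on)
  (PATROL, evStart) → (PATROL, motors_on)  ← event matches
  (PATROL, evContact) → (CHARGE, arm_retract)
event = evStart selects (PATROL, motors_on)

mode=PATROL action=motors_on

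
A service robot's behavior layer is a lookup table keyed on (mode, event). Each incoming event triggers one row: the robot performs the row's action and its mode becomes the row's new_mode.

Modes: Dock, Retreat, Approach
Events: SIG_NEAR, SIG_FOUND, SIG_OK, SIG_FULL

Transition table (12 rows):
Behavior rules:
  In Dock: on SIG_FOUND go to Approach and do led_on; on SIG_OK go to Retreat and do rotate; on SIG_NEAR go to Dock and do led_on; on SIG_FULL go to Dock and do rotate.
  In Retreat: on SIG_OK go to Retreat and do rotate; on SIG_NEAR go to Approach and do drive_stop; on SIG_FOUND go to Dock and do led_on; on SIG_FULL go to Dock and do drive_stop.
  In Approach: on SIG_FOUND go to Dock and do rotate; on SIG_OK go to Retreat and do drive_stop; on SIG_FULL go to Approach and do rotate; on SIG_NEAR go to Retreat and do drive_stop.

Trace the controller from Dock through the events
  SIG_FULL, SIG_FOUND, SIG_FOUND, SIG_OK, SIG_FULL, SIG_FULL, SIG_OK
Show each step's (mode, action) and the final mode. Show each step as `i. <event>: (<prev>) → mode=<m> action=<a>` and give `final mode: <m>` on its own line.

1. SIG_FULL: (Dock) → mode=Dock action=rotate
2. SIG_FOUND: (Dock) → mode=Approach action=led_on
3. SIG_FOUND: (Approach) → mode=Dock action=rotate
4. SIG_OK: (Dock) → mode=Retreat action=rotate
5. SIG_FULL: (Retreat) → mode=Dock action=drive_stop
6. SIG_FULL: (Dock) → mode=Dock action=rotate
7. SIG_OK: (Dock) → mode=Retreat action=rotate

final mode: Retreat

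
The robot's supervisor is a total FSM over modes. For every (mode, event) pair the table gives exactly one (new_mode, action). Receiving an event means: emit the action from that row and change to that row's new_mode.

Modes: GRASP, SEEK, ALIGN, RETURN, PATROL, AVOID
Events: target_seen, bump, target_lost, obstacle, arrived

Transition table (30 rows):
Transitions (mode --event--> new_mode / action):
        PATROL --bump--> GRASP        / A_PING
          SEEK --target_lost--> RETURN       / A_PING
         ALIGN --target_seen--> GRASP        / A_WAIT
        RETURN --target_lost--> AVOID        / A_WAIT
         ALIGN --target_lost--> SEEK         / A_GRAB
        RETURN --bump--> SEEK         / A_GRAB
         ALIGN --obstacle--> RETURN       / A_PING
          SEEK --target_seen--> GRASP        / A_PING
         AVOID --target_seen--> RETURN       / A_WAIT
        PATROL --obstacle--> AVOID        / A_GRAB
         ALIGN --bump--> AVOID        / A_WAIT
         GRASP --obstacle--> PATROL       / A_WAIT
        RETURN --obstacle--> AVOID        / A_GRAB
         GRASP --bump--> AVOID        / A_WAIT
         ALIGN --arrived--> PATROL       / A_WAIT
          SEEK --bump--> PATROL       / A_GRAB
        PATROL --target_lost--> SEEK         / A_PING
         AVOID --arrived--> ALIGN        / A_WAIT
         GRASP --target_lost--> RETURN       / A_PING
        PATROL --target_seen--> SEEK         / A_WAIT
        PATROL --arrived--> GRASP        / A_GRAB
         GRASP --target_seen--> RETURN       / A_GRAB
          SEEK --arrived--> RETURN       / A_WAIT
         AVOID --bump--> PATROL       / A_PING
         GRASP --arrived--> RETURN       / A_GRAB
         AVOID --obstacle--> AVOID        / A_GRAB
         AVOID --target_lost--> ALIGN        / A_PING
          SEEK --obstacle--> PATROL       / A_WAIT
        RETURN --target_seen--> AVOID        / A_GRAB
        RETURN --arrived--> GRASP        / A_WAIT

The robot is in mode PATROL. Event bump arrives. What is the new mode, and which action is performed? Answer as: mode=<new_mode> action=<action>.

current mode = PATROL; filter table to that mode:
  (PATROL, bump) → (GRASP, A_PING)  ← event matches
  (PATROL, obstacle) → (AVOID, A_GRAB)
  (PATROL, target_lost) → (SEEK, A_PING)
  (PATROL, target_seen) → (SEEK, A_WAIT)
  (PATROL, arrived) → (GRASP, A_GRAB)
event = bump selects (GRASP, A_PING)

mode=GRASP action=A_PING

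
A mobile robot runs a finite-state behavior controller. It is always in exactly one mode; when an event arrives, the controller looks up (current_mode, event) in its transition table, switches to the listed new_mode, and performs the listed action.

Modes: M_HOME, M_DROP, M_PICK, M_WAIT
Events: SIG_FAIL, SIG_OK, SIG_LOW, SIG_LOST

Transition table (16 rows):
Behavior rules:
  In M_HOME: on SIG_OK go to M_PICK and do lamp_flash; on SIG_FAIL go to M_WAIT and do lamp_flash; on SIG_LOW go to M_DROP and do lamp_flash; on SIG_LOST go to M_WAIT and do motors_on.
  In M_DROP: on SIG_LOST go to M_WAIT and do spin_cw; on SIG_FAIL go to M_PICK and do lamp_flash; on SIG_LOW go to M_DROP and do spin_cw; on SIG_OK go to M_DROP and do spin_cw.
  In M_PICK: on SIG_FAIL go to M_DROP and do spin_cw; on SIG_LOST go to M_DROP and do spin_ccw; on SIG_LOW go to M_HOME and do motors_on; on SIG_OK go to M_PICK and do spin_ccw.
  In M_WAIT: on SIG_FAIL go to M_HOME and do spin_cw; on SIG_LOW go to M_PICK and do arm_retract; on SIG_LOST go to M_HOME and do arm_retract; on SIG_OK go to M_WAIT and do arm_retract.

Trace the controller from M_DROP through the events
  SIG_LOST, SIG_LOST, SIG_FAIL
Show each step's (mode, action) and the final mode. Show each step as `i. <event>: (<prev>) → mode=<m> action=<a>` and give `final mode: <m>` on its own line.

final mode: M_WAIT

1. SIG_LOST: (M_DROP) → mode=M_WAIT action=spin_cw
2. SIG_LOST: (M_WAIT) → mode=M_HOME action=arm_retract
3. SIG_FAIL: (M_HOME) → mode=M_WAIT action=lamp_flash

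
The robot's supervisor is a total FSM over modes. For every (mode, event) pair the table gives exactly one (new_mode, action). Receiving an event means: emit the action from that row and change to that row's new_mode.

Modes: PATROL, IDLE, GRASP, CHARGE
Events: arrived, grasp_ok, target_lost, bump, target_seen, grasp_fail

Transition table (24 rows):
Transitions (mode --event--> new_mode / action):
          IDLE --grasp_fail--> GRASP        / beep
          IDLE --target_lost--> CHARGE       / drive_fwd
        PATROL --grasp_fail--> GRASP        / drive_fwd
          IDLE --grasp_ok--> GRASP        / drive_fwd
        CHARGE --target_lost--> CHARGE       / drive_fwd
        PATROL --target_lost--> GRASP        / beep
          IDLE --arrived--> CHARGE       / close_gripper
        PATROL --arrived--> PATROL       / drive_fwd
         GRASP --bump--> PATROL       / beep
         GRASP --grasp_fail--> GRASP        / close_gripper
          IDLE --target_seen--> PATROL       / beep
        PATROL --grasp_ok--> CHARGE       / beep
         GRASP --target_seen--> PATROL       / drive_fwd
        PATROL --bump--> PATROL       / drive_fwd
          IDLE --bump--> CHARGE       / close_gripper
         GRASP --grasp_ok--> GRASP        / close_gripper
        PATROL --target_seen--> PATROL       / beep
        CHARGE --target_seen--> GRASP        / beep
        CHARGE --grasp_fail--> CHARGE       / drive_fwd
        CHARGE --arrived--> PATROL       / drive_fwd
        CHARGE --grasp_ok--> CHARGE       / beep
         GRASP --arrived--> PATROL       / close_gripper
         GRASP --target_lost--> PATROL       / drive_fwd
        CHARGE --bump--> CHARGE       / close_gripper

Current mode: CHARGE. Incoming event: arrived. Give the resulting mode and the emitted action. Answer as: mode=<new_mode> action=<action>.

current mode = CHARGE; filter table to that mode:
  (CHARGE, target_lost) → (CHARGE, drive_fwd)
  (CHARGE, target_seen) → (GRASP, beep)
  (CHARGE, grasp_fail) → (CHARGE, drive_fwd)
  (CHARGE, arrived) → (PATROL, drive_fwd)  ← event matches
  (CHARGE, grasp_ok) → (CHARGE, beep)
  (CHARGE, bump) → (CHARGE, close_gripper)
event = arrived selects (PATROL, drive_fwd)

mode=PATROL action=drive_fwd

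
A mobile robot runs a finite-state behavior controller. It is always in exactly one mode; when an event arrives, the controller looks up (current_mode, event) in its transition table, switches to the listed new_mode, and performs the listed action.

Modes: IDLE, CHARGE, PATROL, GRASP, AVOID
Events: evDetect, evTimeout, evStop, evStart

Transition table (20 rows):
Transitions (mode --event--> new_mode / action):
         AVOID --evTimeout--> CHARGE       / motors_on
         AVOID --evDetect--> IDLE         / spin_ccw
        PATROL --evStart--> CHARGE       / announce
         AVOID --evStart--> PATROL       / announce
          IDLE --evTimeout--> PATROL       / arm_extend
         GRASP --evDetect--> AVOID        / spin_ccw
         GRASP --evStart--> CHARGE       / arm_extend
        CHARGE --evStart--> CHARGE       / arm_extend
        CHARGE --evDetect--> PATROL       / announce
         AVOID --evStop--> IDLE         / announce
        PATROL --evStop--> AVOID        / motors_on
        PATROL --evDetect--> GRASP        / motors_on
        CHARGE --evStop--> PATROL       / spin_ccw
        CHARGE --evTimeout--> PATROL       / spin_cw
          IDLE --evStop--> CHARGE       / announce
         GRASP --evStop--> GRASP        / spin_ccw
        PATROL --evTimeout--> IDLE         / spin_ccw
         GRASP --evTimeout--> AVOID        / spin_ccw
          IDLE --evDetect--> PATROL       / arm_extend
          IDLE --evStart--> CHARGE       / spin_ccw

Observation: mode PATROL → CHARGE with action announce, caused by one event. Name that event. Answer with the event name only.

evStart

try evDetect: (PATROL, evDetect) → (GRASP, motors_on)
try evTimeout: (PATROL, evTimeout) → (IDLE, spin_ccw)
try evStop: (PATROL, evStop) → (AVOID, motors_on)
try evStart: (PATROL, evStart) → (CHARGE, announce)  ← matches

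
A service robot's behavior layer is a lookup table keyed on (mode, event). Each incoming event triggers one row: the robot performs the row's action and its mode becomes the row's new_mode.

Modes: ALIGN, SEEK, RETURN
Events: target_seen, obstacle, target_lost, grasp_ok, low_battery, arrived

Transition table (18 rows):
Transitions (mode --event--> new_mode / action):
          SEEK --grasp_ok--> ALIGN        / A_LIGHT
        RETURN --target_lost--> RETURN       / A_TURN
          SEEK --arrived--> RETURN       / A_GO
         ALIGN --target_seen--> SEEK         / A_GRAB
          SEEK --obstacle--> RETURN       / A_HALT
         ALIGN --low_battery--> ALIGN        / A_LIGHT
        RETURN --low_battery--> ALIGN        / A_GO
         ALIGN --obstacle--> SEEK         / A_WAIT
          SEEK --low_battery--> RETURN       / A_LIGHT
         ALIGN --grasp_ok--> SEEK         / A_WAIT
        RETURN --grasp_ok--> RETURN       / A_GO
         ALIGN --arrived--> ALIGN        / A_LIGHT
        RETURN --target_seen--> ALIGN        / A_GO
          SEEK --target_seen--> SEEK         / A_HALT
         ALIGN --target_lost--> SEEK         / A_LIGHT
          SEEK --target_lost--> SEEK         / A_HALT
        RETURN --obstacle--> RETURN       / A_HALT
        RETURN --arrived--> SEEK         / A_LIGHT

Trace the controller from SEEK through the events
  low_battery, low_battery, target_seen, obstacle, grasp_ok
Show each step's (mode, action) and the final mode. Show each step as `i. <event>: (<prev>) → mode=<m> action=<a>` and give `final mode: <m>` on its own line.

final mode: RETURN

1. low_battery: (SEEK) → mode=RETURN action=A_LIGHT
2. low_battery: (RETURN) → mode=ALIGN action=A_GO
3. target_seen: (ALIGN) → mode=SEEK action=A_GRAB
4. obstacle: (SEEK) → mode=RETURN action=A_HALT
5. grasp_ok: (RETURN) → mode=RETURN action=A_GO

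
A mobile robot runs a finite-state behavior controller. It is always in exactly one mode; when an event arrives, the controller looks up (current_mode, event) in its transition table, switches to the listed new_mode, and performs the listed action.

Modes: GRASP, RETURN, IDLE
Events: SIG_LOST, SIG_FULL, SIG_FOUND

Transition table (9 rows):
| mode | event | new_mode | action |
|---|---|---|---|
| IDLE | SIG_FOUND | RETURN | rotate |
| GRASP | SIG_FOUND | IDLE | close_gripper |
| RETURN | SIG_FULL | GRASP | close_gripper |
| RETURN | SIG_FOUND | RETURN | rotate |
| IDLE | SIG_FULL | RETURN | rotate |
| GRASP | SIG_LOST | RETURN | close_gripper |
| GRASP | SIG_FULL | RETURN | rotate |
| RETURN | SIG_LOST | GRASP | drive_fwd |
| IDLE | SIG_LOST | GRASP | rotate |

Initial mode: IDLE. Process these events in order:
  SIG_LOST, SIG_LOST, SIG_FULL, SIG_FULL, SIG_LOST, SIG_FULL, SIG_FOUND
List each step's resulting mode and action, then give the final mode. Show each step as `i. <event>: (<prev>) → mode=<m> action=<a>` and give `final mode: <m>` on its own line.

final mode: RETURN

1. SIG_LOST: (IDLE) → mode=GRASP action=rotate
2. SIG_LOST: (GRASP) → mode=RETURN action=close_gripper
3. SIG_FULL: (RETURN) → mode=GRASP action=close_gripper
4. SIG_FULL: (GRASP) → mode=RETURN action=rotate
5. SIG_LOST: (RETURN) → mode=GRASP action=drive_fwd
6. SIG_FULL: (GRASP) → mode=RETURN action=rotate
7. SIG_FOUND: (RETURN) → mode=RETURN action=rotate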